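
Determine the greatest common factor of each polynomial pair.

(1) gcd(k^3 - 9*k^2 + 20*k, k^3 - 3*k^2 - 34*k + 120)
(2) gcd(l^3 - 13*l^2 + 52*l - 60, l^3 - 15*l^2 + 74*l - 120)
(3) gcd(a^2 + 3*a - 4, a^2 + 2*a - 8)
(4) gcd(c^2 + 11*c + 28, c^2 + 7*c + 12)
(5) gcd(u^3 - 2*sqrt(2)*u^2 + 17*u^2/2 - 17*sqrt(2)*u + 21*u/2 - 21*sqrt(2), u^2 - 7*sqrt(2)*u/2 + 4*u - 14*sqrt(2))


(1) = gcd(k*(k - 5)*(k - 4), (k - 5)*(k - 4)*(k + 6)) = k^2 - 9*k + 20
(2) = l^2 - 11*l + 30
(3) = a + 4
(4) = c + 4
(5) = 1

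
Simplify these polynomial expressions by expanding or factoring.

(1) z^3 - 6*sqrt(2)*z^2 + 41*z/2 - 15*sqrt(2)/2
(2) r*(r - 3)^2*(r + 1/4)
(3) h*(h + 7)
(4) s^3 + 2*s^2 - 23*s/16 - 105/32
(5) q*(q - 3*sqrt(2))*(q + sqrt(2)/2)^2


(1) = (z - 3*sqrt(2))*(z - 5*sqrt(2)/2)*(z - sqrt(2)/2)
(2) = r^4 - 23*r^3/4 + 15*r^2/2 + 9*r/4
(3) = h^2 + 7*h
(4) = (s - 5/4)*(s + 3/2)*(s + 7/4)
(5) = q^4 - 2*sqrt(2)*q^3 - 11*q^2/2 - 3*sqrt(2)*q/2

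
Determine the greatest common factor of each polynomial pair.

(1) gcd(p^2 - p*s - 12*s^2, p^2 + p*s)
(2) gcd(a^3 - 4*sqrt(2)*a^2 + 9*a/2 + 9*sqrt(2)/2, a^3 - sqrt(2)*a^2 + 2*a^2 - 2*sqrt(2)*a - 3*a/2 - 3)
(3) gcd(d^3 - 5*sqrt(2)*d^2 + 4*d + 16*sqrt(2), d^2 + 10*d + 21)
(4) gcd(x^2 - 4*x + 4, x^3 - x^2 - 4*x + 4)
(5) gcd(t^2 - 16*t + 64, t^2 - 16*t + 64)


(1) = 1
(2) = a^2 - sqrt(2)*a - 3/2
(3) = gcd((d - 4*sqrt(2))*(d - 2*sqrt(2))*(d + sqrt(2)), (d + 3)*(d + 7)) = 1
(4) = gcd((x - 2)^2, (x - 2)*(x - 1)*(x + 2)) = x - 2
(5) = t^2 - 16*t + 64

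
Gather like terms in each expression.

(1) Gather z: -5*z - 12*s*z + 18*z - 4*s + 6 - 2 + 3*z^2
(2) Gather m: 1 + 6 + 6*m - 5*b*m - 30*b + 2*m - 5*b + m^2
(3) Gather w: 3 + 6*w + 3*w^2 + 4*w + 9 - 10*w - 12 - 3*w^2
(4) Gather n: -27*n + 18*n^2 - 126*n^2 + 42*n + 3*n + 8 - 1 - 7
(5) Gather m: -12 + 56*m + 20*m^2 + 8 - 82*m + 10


(1) = -4*s + 3*z^2 + z*(13 - 12*s) + 4
(2) = -35*b + m^2 + m*(8 - 5*b) + 7
(3) = 0
(4) = -108*n^2 + 18*n
(5) = 20*m^2 - 26*m + 6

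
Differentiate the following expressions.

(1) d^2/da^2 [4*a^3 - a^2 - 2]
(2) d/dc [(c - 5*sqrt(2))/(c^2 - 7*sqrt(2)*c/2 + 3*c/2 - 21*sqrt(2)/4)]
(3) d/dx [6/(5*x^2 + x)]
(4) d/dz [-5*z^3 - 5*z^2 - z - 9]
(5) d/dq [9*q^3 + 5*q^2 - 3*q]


(1) = 24*a - 2
(2) = 4*(4*c^2 - 14*sqrt(2)*c + 6*c - 2*(c - 5*sqrt(2))*(4*c - 7*sqrt(2) + 3) - 21*sqrt(2))/(4*c^2 - 14*sqrt(2)*c + 6*c - 21*sqrt(2))^2
(3) = 6*(-10*x - 1)/(x^2*(5*x + 1)^2)
(4) = -15*z^2 - 10*z - 1
(5) = 27*q^2 + 10*q - 3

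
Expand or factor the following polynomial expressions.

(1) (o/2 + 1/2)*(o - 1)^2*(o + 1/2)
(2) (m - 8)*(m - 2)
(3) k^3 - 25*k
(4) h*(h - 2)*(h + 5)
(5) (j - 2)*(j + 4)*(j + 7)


(1) = o^4/2 - o^3/4 - 3*o^2/4 + o/4 + 1/4
(2) = m^2 - 10*m + 16
(3) = k*(k - 5)*(k + 5)
(4) = h^3 + 3*h^2 - 10*h
(5) = j^3 + 9*j^2 + 6*j - 56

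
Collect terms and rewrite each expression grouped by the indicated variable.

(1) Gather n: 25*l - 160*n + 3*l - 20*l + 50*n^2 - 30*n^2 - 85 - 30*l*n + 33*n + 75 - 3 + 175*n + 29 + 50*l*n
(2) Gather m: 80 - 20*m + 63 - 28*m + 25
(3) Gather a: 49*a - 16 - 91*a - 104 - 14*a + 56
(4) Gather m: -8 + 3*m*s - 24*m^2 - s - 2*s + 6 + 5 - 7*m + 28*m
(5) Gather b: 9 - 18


(1) = 8*l + 20*n^2 + n*(20*l + 48) + 16
(2) = 168 - 48*m
(3) = -56*a - 64
(4) = -24*m^2 + m*(3*s + 21) - 3*s + 3
(5) = -9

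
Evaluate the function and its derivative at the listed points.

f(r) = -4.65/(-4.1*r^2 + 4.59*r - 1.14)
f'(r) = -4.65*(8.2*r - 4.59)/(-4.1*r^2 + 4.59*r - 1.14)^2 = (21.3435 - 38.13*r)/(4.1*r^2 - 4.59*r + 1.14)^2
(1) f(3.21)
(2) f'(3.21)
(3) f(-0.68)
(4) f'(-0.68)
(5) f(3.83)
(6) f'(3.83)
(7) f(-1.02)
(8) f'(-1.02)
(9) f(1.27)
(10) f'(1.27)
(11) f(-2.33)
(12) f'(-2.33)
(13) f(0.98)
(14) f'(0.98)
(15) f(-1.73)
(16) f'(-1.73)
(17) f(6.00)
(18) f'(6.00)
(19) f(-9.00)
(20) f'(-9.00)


(1) = 0.16
(2) = -0.12
(3) = 0.76
(4) = 1.25
(5) = 0.11
(6) = -0.07
(7) = 0.46
(8) = 0.59
(9) = 2.42
(10) = -7.32
(11) = 0.14
(12) = 0.09
(13) = 8.02
(14) = -47.73
(15) = 0.22
(16) = 0.19
(17) = 0.04
(18) = -0.01
(19) = 0.01
(20) = 0.00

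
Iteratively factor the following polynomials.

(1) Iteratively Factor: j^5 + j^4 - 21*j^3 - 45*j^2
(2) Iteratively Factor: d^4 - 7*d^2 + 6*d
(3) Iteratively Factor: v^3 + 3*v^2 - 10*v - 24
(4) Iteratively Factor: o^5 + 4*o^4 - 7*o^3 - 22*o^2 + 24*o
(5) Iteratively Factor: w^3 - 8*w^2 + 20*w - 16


(1) = (j + 3)*(j^4 - 2*j^3 - 15*j^2) = j*(j + 3)*(j^3 - 2*j^2 - 15*j) = j*(j + 3)^2*(j^2 - 5*j) = j^2*(j + 3)^2*(j - 5)
(2) = (d)*(d^3 - 7*d + 6) = d*(d + 3)*(d^2 - 3*d + 2) = d*(d - 1)*(d + 3)*(d - 2)
(3) = (v + 2)*(v^2 + v - 12) = (v + 2)*(v + 4)*(v - 3)
(4) = (o + 3)*(o^4 + o^3 - 10*o^2 + 8*o) = (o + 3)*(o + 4)*(o^3 - 3*o^2 + 2*o) = (o - 2)*(o + 3)*(o + 4)*(o^2 - o) = (o - 2)*(o - 1)*(o + 3)*(o + 4)*(o)
(5) = (w - 2)*(w^2 - 6*w + 8) = (w - 4)*(w - 2)*(w - 2)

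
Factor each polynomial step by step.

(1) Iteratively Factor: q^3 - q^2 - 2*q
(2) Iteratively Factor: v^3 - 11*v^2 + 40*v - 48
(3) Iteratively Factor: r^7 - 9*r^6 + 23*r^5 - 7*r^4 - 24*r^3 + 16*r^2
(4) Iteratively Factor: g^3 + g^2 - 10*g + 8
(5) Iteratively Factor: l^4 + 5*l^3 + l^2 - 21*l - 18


(1) = (q - 2)*(q^2 + q) = (q - 2)*(q + 1)*(q)
(2) = (v - 3)*(v^2 - 8*v + 16) = (v - 4)*(v - 3)*(v - 4)
(3) = (r - 1)*(r^6 - 8*r^5 + 15*r^4 + 8*r^3 - 16*r^2) = r*(r - 1)*(r^5 - 8*r^4 + 15*r^3 + 8*r^2 - 16*r) = r*(r - 4)*(r - 1)*(r^4 - 4*r^3 - r^2 + 4*r) = r*(r - 4)*(r - 1)*(r + 1)*(r^3 - 5*r^2 + 4*r) = r*(r - 4)*(r - 1)^2*(r + 1)*(r^2 - 4*r) = r*(r - 4)^2*(r - 1)^2*(r + 1)*(r)
(4) = (g + 4)*(g^2 - 3*g + 2) = (g - 2)*(g + 4)*(g - 1)
(5) = (l + 3)*(l^3 + 2*l^2 - 5*l - 6) = (l - 2)*(l + 3)*(l^2 + 4*l + 3) = (l - 2)*(l + 1)*(l + 3)*(l + 3)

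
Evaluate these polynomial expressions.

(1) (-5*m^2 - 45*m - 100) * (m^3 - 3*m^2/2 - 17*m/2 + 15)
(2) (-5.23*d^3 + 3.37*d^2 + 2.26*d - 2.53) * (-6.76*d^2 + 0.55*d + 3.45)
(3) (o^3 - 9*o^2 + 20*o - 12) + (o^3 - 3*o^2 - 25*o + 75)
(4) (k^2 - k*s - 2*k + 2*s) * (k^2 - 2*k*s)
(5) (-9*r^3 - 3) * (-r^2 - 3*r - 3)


(1) = -5*m^5 - 75*m^4/2 + 10*m^3 + 915*m^2/2 + 175*m - 1500
(2) = 35.3548*d^5 - 25.6577*d^4 - 31.4676*d^3 + 29.9723*d^2 + 6.4055*d - 8.7285
(3) = 2*o^3 - 12*o^2 - 5*o + 63
(4) = k^4 - 3*k^3*s - 2*k^3 + 2*k^2*s^2 + 6*k^2*s - 4*k*s^2
(5) = 9*r^5 + 27*r^4 + 27*r^3 + 3*r^2 + 9*r + 9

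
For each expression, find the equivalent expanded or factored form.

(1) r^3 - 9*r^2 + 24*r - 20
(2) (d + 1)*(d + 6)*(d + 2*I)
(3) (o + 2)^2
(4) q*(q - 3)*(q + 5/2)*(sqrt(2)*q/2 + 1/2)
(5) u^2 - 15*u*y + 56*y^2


(1) = (r - 5)*(r - 2)^2
(2) = d^3 + 7*d^2 + 2*I*d^2 + 6*d + 14*I*d + 12*I
(3) = o^2 + 4*o + 4
(4) = sqrt(2)*q^4/2 - sqrt(2)*q^3/4 + q^3/2 - 15*sqrt(2)*q^2/4 - q^2/4 - 15*q/4
(5) = (u - 8*y)*(u - 7*y)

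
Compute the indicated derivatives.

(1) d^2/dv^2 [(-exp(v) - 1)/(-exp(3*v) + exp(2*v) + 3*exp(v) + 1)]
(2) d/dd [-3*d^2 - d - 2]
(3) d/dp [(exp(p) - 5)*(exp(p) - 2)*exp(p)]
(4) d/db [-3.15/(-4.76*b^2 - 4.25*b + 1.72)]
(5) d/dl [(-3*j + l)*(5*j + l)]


(1) = (4*exp(3*v) - 6*exp(2*v) + 8*exp(v) - 2)*exp(v)/(exp(6*v) - 6*exp(5*v) + 9*exp(4*v) + 4*exp(3*v) - 9*exp(2*v) - 6*exp(v) - 1)
(2) = -6*d - 1
(3) = (3*exp(2*p) - 14*exp(p) + 10)*exp(p)
(4) = (-29.988*b - 13.3875)/(4.76*b^2 + 4.25*b - 1.72)^2
(5) = 2*j + 2*l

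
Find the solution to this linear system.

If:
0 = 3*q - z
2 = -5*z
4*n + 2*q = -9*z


Then:
n = 29/30
q = -2/15
z = -2/5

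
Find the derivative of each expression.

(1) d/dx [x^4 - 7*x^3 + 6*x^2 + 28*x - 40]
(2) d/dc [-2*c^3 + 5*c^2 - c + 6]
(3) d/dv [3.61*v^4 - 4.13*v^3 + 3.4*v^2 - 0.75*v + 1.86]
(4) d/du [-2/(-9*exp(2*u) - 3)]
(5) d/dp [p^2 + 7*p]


(1) = 4*x^3 - 21*x^2 + 12*x + 28
(2) = -6*c^2 + 10*c - 1
(3) = 14.44*v^3 - 12.39*v^2 + 6.8*v - 0.75
(4) = -4*exp(2*u)/(3*exp(2*u) + 1)^2
(5) = 2*p + 7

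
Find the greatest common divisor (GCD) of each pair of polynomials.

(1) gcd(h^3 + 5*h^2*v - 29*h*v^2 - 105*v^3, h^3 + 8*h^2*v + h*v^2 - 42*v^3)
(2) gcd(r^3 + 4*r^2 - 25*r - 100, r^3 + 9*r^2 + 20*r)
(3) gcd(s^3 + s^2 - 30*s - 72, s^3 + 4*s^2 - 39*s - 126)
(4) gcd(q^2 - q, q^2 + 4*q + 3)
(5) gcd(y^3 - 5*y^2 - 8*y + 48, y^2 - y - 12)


(1) = gcd((h - 5*v)*(h + 3*v)*(h + 7*v), (h - 2*v)*(h + 3*v)*(h + 7*v)) = h^2 + 10*h*v + 21*v^2
(2) = r^2 + 9*r + 20
(3) = gcd((s - 6)*(s + 3)*(s + 4), (s - 6)*(s + 3)*(s + 7)) = s^2 - 3*s - 18
(4) = 1
(5) = y^2 - y - 12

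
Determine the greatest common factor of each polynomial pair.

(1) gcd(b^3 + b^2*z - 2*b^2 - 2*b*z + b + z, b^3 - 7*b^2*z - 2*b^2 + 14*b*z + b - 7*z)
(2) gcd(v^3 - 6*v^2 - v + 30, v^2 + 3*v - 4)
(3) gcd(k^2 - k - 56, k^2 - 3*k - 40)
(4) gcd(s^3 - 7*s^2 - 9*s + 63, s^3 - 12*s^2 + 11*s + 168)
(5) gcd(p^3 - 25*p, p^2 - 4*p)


(1) = gcd((b - 1)^2*(b + z), (b - 1)^2*(b - 7*z)) = b^2 - 2*b + 1
(2) = gcd((v - 5)*(v - 3)*(v + 2), (v - 1)*(v + 4)) = 1
(3) = k - 8
(4) = s^2 - 4*s - 21
(5) = gcd(p*(p - 5)*(p + 5), p*(p - 4)) = p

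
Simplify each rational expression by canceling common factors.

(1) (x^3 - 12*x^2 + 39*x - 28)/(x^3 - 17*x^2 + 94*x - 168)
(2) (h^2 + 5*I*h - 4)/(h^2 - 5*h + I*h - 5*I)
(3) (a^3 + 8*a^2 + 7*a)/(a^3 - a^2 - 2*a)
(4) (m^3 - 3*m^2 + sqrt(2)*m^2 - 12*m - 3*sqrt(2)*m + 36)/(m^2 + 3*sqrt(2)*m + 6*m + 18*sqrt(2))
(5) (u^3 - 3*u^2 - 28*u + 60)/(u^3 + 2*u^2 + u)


(1) = (x - 1)/(x - 6)
(2) = (h + 4*I)/(h - 5)
(3) = (a + 7)/(a - 2)
(4) = (m^2 + m*(-3 - 2*sqrt(2)) + 6*sqrt(2))/(m + 6)
(5) = (u^3 - 3*u^2 - 28*u + 60)/(u^3 + 2*u^2 + u)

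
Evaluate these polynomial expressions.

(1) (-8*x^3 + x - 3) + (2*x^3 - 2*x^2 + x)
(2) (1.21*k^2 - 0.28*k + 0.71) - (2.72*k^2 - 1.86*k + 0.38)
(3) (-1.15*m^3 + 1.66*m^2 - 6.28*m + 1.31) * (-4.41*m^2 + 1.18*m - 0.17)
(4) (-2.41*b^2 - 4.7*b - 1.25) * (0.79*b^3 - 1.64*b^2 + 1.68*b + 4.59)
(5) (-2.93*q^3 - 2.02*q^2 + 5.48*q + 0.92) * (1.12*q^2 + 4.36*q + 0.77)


(1) = -6*x^3 - 2*x^2 + 2*x - 3
(2) = -1.51*k^2 + 1.58*k + 0.33
(3) = 5.0715*m^5 - 8.6776*m^4 + 29.8491*m^3 - 13.4697*m^2 + 2.6134*m - 0.2227
(4) = -1.9039*b^5 + 0.2394*b^4 + 2.6717*b^3 - 16.9079*b^2 - 23.673*b - 5.7375
(5) = -3.2816*q^5 - 15.0372*q^4 - 4.9257*q^3 + 23.3678*q^2 + 8.2308*q + 0.7084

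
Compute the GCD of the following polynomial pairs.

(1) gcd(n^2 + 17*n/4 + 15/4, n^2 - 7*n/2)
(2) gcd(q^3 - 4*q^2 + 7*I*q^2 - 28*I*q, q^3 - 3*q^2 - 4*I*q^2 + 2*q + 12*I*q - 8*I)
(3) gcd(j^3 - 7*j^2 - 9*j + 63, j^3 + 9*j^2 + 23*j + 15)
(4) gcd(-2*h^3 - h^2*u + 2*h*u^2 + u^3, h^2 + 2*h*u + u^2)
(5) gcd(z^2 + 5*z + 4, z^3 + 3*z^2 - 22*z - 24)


(1) = gcd((n + 5/4)*(n + 3), n*(n - 7/2)) = 1
(2) = 1
(3) = j + 3
(4) = h + u
(5) = z + 1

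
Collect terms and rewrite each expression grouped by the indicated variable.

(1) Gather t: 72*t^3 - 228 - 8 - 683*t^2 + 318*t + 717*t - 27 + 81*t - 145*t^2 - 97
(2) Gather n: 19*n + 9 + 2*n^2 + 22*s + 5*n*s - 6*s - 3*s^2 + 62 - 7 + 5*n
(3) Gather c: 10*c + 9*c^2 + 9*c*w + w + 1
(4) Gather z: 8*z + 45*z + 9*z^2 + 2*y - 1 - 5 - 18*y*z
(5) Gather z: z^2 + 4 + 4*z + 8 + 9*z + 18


(1) = 72*t^3 - 828*t^2 + 1116*t - 360
(2) = 2*n^2 + n*(5*s + 24) - 3*s^2 + 16*s + 64
(3) = 9*c^2 + c*(9*w + 10) + w + 1
(4) = 2*y + 9*z^2 + z*(53 - 18*y) - 6
(5) = z^2 + 13*z + 30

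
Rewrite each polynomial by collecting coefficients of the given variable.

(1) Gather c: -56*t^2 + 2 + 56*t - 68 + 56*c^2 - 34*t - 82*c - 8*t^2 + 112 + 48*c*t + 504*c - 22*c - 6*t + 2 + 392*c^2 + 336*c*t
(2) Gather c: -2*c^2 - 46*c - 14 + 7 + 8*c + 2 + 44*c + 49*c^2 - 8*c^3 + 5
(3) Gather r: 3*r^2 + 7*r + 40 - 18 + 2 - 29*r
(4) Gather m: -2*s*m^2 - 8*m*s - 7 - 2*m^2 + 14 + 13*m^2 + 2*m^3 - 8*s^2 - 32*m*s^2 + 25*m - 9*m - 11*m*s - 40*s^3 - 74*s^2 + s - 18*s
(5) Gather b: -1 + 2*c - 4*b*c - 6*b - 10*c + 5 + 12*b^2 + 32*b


(1) = 448*c^2 + c*(384*t + 400) - 64*t^2 + 16*t + 48
(2) = -8*c^3 + 47*c^2 + 6*c
(3) = 3*r^2 - 22*r + 24
(4) = 2*m^3 + m^2*(11 - 2*s) + m*(-32*s^2 - 19*s + 16) - 40*s^3 - 82*s^2 - 17*s + 7
(5) = 12*b^2 + b*(26 - 4*c) - 8*c + 4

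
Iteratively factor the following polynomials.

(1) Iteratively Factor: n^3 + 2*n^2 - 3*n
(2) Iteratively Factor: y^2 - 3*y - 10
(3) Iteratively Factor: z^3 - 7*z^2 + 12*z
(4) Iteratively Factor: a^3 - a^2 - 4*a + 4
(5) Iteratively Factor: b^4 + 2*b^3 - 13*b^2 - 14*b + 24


(1) = (n)*(n^2 + 2*n - 3) = n*(n + 3)*(n - 1)
(2) = (y + 2)*(y - 5)
(3) = (z)*(z^2 - 7*z + 12) = z*(z - 4)*(z - 3)
(4) = (a - 2)*(a^2 + a - 2) = (a - 2)*(a - 1)*(a + 2)
(5) = (b + 4)*(b^3 - 2*b^2 - 5*b + 6) = (b - 3)*(b + 4)*(b^2 + b - 2) = (b - 3)*(b - 1)*(b + 4)*(b + 2)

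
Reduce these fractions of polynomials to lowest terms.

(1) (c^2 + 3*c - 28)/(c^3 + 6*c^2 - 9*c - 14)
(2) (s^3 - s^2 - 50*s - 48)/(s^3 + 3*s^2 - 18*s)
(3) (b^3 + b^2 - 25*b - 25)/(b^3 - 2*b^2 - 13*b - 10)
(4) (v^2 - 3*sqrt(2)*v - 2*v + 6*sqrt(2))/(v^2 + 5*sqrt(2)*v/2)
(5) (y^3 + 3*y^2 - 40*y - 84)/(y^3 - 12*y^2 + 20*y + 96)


(1) = (c - 4)/(c^2 - c - 2)
(2) = (s^2 - 7*s - 8)/(s^2 - 3*s)
(3) = (b + 5)/(b + 2)
(4) = (2*v^2 + v*(-6*sqrt(2) - 4) + 12*sqrt(2))/(2*v^2 + 5*sqrt(2)*v)
(5) = (y + 7)/(y - 8)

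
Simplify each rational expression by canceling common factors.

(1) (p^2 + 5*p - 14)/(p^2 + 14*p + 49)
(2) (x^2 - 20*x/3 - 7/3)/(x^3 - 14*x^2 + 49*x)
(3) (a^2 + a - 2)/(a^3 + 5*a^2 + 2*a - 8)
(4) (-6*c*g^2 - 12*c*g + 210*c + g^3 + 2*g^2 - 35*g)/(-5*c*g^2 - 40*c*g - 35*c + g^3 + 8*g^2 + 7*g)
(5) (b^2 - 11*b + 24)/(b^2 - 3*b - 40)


(1) = (p - 2)/(p + 7)
(2) = (3*x + 1)/(3*x^2 - 21*x)
(3) = 1/(a + 4)
(4) = (6*c*g - 30*c - g^2 + 5*g)/(5*c*g + 5*c - g^2 - g)
(5) = (b - 3)/(b + 5)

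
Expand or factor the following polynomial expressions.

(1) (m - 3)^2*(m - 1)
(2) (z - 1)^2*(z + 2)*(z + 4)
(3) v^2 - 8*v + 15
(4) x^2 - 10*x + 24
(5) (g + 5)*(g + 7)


(1) = m^3 - 7*m^2 + 15*m - 9
(2) = z^4 + 4*z^3 - 3*z^2 - 10*z + 8
(3) = (v - 5)*(v - 3)
(4) = (x - 6)*(x - 4)
(5) = g^2 + 12*g + 35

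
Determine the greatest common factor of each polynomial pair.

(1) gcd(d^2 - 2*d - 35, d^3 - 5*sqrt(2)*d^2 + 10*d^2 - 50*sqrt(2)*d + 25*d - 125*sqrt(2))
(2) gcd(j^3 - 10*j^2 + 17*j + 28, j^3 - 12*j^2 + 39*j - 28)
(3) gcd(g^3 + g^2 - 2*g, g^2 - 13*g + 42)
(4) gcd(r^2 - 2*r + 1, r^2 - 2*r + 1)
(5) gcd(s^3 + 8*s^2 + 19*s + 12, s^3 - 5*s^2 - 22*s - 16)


(1) = d + 5
(2) = gcd((j - 7)*(j - 4)*(j + 1), (j - 7)*(j - 4)*(j - 1)) = j^2 - 11*j + 28
(3) = gcd(g*(g - 1)*(g + 2), (g - 7)*(g - 6)) = 1
(4) = r^2 - 2*r + 1
(5) = gcd((s + 1)*(s + 3)*(s + 4), (s - 8)*(s + 1)*(s + 2)) = s + 1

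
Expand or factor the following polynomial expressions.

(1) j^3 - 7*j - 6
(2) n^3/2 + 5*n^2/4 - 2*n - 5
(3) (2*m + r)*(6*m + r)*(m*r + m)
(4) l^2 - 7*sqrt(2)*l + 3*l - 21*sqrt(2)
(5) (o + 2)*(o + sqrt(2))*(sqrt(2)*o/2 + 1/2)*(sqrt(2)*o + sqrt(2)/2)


(1) = (j - 3)*(j + 1)*(j + 2)
(2) = (n/2 + 1)*(n - 2)*(n + 5/2)
(3) = 12*m^3*r + 12*m^3 + 8*m^2*r^2 + 8*m^2*r + m*r^3 + m*r^2
(4) = (l + 3)*(l - 7*sqrt(2))
(5) = o^4 + 3*sqrt(2)*o^3/2 + 5*o^3/2 + 2*o^2 + 15*sqrt(2)*o^2/4 + 3*sqrt(2)*o/2 + 5*o/2 + 1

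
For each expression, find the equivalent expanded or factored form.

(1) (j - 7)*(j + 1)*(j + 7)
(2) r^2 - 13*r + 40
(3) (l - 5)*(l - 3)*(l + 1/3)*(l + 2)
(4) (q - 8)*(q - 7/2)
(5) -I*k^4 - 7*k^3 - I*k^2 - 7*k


(1) = j^3 + j^2 - 49*j - 49
(2) = (r - 8)*(r - 5)
(3) = l^4 - 17*l^3/3 - 3*l^2 + 89*l/3 + 10
(4) = q^2 - 23*q/2 + 28
(5) = k*(k - 7*I)*(k - I)*(-I*k + 1)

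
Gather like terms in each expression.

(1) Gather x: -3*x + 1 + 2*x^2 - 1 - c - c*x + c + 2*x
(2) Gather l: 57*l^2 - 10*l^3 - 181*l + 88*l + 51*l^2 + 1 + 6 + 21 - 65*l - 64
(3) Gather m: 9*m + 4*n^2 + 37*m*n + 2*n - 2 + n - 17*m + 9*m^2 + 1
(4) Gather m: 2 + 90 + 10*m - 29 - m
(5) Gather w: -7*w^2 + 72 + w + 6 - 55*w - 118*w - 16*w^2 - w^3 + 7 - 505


(1) = 2*x^2 + x*(-c - 1)
(2) = -10*l^3 + 108*l^2 - 158*l - 36
(3) = 9*m^2 + m*(37*n - 8) + 4*n^2 + 3*n - 1
(4) = 9*m + 63
(5) = -w^3 - 23*w^2 - 172*w - 420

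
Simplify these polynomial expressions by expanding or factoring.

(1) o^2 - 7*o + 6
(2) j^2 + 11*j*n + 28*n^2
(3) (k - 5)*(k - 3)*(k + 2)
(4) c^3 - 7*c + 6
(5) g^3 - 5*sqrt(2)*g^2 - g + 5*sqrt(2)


(1) = (o - 6)*(o - 1)
(2) = (j + 4*n)*(j + 7*n)
(3) = k^3 - 6*k^2 - k + 30
(4) = (c - 2)*(c - 1)*(c + 3)
(5) = (g - 1)*(g + 1)*(g - 5*sqrt(2))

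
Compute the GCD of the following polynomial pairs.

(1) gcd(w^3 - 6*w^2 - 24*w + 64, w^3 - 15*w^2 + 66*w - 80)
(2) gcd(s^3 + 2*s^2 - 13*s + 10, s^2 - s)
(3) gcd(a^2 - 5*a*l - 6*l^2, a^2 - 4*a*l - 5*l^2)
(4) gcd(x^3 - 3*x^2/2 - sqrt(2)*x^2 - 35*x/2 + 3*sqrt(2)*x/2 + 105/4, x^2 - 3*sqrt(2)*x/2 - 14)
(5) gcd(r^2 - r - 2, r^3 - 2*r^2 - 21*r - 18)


(1) = gcd((w - 8)*(w - 2)*(w + 4), (w - 8)*(w - 5)*(w - 2)) = w^2 - 10*w + 16
(2) = s - 1
(3) = gcd((a - 6*l)*(a + l), (a - 5*l)*(a + l)) = a + l
(4) = x - 7*sqrt(2)/2
(5) = r + 1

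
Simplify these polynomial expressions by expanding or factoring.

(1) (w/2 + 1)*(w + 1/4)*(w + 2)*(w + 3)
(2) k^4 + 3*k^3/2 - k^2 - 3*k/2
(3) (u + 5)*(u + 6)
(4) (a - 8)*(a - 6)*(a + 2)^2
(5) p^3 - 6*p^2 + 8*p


(1) = w^4/2 + 29*w^3/8 + 71*w^2/8 + 8*w + 3/2
(2) = k*(k - 1)*(k + 1)*(k + 3/2)
(3) = u^2 + 11*u + 30
(4) = a^4 - 10*a^3 - 4*a^2 + 136*a + 192
(5) = p*(p - 4)*(p - 2)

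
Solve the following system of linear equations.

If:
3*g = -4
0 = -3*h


Then:
g = -4/3
h = 0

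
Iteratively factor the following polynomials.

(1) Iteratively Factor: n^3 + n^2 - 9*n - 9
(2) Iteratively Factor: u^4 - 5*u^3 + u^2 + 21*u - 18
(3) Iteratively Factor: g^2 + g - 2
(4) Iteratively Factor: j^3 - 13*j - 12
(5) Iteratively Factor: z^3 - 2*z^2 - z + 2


(1) = (n + 1)*(n^2 - 9) = (n + 1)*(n + 3)*(n - 3)
(2) = (u - 1)*(u^3 - 4*u^2 - 3*u + 18) = (u - 3)*(u - 1)*(u^2 - u - 6) = (u - 3)*(u - 1)*(u + 2)*(u - 3)
(3) = (g + 2)*(g - 1)
(4) = (j + 3)*(j^2 - 3*j - 4) = (j - 4)*(j + 3)*(j + 1)
(5) = (z + 1)*(z^2 - 3*z + 2) = (z - 2)*(z + 1)*(z - 1)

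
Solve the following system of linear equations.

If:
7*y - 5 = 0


Then:
y = 5/7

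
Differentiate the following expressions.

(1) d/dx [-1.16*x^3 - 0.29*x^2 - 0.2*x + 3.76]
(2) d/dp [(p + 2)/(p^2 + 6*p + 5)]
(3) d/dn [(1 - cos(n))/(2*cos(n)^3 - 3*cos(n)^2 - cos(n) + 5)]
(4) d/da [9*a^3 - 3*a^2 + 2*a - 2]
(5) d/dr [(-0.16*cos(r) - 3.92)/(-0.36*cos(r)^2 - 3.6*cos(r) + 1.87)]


(1) = -3.48*x^2 - 0.58*x - 0.2
(2) = (p^2 + 6*p - 2*(p + 2)*(p + 3) + 5)/(p^2 + 6*p + 5)^2
(3) = 4*(-9*sin(n)^2 - 9*cos(n) - cos(3*n) + 13)*sin(n)/(6*sin(n)^2 + cos(n) + cos(3*n) + 4)^2
(4) = 27*a^2 - 6*a + 2
(5) = (0.0576*cos(r)^2 + 2.8224*cos(r) + 14.4112)*sin(r)/(0.1296*cos(r)^4 + 2.592*cos(r)^3 + 11.6136*cos(r)^2 - 13.464*cos(r) + 3.4969)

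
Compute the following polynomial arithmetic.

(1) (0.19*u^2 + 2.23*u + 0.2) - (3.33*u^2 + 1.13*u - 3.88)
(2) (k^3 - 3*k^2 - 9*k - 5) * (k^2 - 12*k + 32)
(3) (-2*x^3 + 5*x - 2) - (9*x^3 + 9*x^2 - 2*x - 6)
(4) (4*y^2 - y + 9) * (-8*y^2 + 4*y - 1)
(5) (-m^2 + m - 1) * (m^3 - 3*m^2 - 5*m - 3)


(1) = -3.14*u^2 + 1.1*u + 4.08
(2) = k^5 - 15*k^4 + 59*k^3 + 7*k^2 - 228*k - 160
(3) = -11*x^3 - 9*x^2 + 7*x + 4
(4) = -32*y^4 + 24*y^3 - 80*y^2 + 37*y - 9
(5) = -m^5 + 4*m^4 + m^3 + m^2 + 2*m + 3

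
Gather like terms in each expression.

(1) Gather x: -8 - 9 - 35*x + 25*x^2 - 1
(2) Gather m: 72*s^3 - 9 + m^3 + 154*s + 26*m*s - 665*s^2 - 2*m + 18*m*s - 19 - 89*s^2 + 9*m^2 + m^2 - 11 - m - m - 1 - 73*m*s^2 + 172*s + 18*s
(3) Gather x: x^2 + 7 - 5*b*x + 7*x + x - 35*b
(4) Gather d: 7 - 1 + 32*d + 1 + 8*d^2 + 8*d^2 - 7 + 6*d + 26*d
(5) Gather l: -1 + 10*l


(1) = 25*x^2 - 35*x - 18
(2) = m^3 + 10*m^2 + m*(-73*s^2 + 44*s - 4) + 72*s^3 - 754*s^2 + 344*s - 40
(3) = -35*b + x^2 + x*(8 - 5*b) + 7
(4) = 16*d^2 + 64*d
(5) = 10*l - 1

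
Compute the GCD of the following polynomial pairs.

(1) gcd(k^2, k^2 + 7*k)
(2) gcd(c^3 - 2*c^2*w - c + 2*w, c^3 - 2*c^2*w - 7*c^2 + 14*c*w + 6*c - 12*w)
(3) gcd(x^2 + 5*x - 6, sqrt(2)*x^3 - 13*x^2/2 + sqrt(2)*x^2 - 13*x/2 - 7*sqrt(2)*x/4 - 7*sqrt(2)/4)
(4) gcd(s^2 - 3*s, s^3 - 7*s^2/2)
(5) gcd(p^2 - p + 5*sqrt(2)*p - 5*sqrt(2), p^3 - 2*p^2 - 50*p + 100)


(1) = k
(2) = gcd((c - 1)*(c + 1)*(c - 2*w), (c - 6)*(c - 1)*(c - 2*w)) = -c^2 + 2*c*w + c - 2*w
(3) = gcd((x - 1)*(x + 6), (x + 1)*(x - 7*sqrt(2)/2)*(sqrt(2)*x + 1/2)) = 1
(4) = gcd(s*(s - 3), s^2*(s - 7/2)) = s
(5) = gcd((p - 1)*(p + 5*sqrt(2)), (p - 2)*(p - 5*sqrt(2))*(p + 5*sqrt(2))) = p + 5*sqrt(2)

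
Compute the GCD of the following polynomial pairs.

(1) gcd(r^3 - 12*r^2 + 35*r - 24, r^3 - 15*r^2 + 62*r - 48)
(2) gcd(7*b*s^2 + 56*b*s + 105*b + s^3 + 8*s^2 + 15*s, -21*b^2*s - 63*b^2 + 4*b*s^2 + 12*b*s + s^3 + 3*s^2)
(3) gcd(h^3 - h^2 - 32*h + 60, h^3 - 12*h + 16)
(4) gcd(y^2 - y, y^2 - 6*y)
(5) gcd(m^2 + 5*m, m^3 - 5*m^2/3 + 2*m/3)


(1) = r^2 - 9*r + 8
(2) = gcd((7*b + s)*(s + 3)*(s + 5), (-3*b + s)*(7*b + s)*(s + 3)) = 7*b*s + 21*b + s^2 + 3*s
(3) = gcd((h - 5)*(h - 2)*(h + 6), (h - 2)^2*(h + 4)) = h - 2
(4) = y
(5) = m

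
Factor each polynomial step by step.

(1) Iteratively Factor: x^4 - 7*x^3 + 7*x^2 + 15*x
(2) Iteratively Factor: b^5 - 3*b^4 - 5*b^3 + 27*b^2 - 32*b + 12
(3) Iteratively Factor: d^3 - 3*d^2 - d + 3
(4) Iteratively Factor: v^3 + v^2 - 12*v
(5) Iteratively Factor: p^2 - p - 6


(1) = (x - 5)*(x^3 - 2*x^2 - 3*x) = x*(x - 5)*(x^2 - 2*x - 3) = x*(x - 5)*(x + 1)*(x - 3)
(2) = (b - 2)*(b^4 - b^3 - 7*b^2 + 13*b - 6) = (b - 2)^2*(b^3 + b^2 - 5*b + 3) = (b - 2)^2*(b + 3)*(b^2 - 2*b + 1) = (b - 2)^2*(b - 1)*(b + 3)*(b - 1)
(3) = (d - 1)*(d^2 - 2*d - 3) = (d - 1)*(d + 1)*(d - 3)
(4) = (v)*(v^2 + v - 12) = v*(v - 3)*(v + 4)
(5) = (p + 2)*(p - 3)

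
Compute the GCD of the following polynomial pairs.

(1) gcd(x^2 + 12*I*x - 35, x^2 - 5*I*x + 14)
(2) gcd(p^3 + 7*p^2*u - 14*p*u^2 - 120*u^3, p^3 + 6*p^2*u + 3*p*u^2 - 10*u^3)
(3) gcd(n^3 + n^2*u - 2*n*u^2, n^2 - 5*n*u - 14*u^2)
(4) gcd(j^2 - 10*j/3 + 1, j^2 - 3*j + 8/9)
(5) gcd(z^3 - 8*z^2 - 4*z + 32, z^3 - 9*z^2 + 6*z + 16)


(1) = 1
(2) = gcd((p - 4*u)*(p + 5*u)*(p + 6*u), (p - u)*(p + 2*u)*(p + 5*u)) = p + 5*u
(3) = gcd(n*(n - u)*(n + 2*u), (n - 7*u)*(n + 2*u)) = n + 2*u
(4) = gcd((j - 3)*(j - 1/3), (j - 8/3)*(j - 1/3)) = j - 1/3
(5) = gcd((z - 8)*(z - 2)*(z + 2), (z - 8)*(z - 2)*(z + 1)) = z^2 - 10*z + 16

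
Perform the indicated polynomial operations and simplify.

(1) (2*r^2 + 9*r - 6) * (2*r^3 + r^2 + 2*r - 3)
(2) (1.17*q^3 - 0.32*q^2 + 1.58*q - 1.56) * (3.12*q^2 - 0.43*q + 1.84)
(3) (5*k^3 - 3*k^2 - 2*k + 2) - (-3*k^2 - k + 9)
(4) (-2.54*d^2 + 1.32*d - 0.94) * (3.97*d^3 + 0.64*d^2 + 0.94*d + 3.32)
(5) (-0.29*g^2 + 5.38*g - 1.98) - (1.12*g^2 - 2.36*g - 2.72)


(1) = 4*r^5 + 20*r^4 + r^3 + 6*r^2 - 39*r + 18
(2) = 3.6504*q^5 - 1.5015*q^4 + 7.22*q^3 - 6.1354*q^2 + 3.578*q - 2.8704
(3) = 5*k^3 - k - 7
(4) = -10.0838*d^5 + 3.6148*d^4 - 5.2746*d^3 - 7.7936*d^2 + 3.4988*d - 3.1208
(5) = -1.41*g^2 + 7.74*g + 0.74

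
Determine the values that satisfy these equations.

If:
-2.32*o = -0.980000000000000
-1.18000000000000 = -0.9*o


Then:
No Solution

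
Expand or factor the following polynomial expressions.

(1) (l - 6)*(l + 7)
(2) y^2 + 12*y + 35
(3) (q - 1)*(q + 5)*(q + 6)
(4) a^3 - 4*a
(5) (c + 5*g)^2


(1) = l^2 + l - 42
(2) = (y + 5)*(y + 7)
(3) = q^3 + 10*q^2 + 19*q - 30
(4) = a*(a - 2)*(a + 2)
(5) = c^2 + 10*c*g + 25*g^2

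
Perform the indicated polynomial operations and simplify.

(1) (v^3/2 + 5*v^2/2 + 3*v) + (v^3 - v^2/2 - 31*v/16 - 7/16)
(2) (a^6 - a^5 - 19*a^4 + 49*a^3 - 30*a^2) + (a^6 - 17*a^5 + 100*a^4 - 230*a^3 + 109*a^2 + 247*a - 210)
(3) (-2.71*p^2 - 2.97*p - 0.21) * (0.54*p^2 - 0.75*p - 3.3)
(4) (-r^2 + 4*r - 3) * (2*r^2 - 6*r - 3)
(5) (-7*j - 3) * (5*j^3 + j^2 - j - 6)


(1) = 3*v^3/2 + 2*v^2 + 17*v/16 - 7/16
(2) = 2*a^6 - 18*a^5 + 81*a^4 - 181*a^3 + 79*a^2 + 247*a - 210
(3) = -1.4634*p^4 + 0.4287*p^3 + 11.0571*p^2 + 9.9585*p + 0.693
(4) = -2*r^4 + 14*r^3 - 27*r^2 + 6*r + 9
(5) = -35*j^4 - 22*j^3 + 4*j^2 + 45*j + 18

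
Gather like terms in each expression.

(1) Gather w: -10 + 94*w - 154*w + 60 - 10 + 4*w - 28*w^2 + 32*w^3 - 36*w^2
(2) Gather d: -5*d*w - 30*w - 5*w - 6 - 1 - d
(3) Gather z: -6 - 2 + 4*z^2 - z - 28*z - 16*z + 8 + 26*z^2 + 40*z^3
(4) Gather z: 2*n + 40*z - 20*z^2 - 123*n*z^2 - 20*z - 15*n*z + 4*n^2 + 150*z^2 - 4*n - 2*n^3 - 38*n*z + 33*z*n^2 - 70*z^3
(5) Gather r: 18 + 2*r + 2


(1) = 32*w^3 - 64*w^2 - 56*w + 40
(2) = d*(-5*w - 1) - 35*w - 7
(3) = 40*z^3 + 30*z^2 - 45*z
(4) = -2*n^3 + 4*n^2 - 2*n - 70*z^3 + z^2*(130 - 123*n) + z*(33*n^2 - 53*n + 20)
(5) = 2*r + 20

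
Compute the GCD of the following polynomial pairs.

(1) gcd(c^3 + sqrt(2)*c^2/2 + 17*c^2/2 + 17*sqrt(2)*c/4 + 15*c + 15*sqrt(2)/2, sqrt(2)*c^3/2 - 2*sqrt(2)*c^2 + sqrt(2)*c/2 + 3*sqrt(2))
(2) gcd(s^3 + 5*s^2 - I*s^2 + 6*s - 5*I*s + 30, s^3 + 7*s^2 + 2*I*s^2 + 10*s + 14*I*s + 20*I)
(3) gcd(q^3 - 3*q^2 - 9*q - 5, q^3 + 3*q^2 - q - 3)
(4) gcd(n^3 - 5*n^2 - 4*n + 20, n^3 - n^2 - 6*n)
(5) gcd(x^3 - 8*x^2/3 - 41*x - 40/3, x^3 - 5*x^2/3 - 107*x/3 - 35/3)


(1) = 1
(2) = gcd((s + 5)*(s - 3*I)*(s + 2*I), (s + 2)*(s + 5)*(s + 2*I)) = s^2 + s*(5 + 2*I) + 10*I
(3) = q + 1
(4) = gcd((n - 5)*(n - 2)*(n + 2), n*(n - 3)*(n + 2)) = n + 2
(5) = gcd((x - 8)*(x + 1/3)*(x + 5), (x - 7)*(x + 1/3)*(x + 5)) = x^2 + 16*x/3 + 5/3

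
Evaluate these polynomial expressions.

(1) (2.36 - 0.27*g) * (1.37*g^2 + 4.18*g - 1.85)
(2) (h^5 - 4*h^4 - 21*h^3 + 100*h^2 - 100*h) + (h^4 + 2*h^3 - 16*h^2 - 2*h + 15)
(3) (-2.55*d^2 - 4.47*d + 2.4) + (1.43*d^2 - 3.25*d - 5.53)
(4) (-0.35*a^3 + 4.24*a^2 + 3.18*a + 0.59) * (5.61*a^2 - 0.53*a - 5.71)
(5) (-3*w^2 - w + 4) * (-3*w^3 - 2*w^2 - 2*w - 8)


(1) = -0.3699*g^3 + 2.1046*g^2 + 10.3643*g - 4.366
(2) = h^5 - 3*h^4 - 19*h^3 + 84*h^2 - 102*h + 15
(3) = -1.12*d^2 - 7.72*d - 3.13
(4) = -1.9635*a^5 + 23.9719*a^4 + 17.5911*a^3 - 22.5859*a^2 - 18.4705*a - 3.3689
(5) = 9*w^5 + 9*w^4 - 4*w^3 + 18*w^2 - 32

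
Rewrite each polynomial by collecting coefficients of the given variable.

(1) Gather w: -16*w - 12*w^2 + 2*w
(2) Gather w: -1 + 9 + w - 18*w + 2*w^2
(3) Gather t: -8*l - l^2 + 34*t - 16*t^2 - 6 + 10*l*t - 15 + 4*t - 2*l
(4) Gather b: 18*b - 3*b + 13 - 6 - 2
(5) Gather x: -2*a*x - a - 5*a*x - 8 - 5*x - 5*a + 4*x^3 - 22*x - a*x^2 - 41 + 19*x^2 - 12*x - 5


(1) = -12*w^2 - 14*w
(2) = 2*w^2 - 17*w + 8
(3) = -l^2 - 10*l - 16*t^2 + t*(10*l + 38) - 21
(4) = 15*b + 5
(5) = -6*a + 4*x^3 + x^2*(19 - a) + x*(-7*a - 39) - 54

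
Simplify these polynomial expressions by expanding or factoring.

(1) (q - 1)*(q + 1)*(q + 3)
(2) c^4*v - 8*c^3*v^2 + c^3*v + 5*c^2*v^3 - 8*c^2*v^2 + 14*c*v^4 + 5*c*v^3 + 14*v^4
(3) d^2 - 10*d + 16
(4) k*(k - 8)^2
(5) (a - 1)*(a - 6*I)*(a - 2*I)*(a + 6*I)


(1) = q^3 + 3*q^2 - q - 3
(2) = (c - 7*v)*(c - 2*v)*(c + v)*(c*v + v)
(3) = (d - 8)*(d - 2)
(4) = k^3 - 16*k^2 + 64*k
(5) = a^4 - a^3 - 2*I*a^3 + 36*a^2 + 2*I*a^2 - 36*a - 72*I*a + 72*I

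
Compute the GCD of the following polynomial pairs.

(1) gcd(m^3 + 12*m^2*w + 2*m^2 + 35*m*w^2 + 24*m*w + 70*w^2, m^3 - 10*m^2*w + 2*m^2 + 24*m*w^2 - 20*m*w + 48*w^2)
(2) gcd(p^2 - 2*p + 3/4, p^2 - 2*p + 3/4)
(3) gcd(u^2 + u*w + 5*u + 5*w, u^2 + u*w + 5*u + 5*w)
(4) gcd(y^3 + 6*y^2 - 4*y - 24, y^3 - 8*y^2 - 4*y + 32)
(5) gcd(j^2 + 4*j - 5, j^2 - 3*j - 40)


(1) = m + 2
(2) = p^2 - 2*p + 3/4
(3) = u^2 + u*w + 5*u + 5*w
(4) = y^2 - 4
(5) = j + 5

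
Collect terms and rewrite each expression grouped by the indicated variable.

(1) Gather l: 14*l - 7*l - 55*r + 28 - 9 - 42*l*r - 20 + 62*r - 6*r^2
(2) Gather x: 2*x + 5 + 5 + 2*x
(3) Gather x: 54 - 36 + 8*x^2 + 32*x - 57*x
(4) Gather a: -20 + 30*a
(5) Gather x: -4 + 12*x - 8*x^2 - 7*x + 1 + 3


(1) = l*(7 - 42*r) - 6*r^2 + 7*r - 1
(2) = 4*x + 10
(3) = 8*x^2 - 25*x + 18
(4) = 30*a - 20
(5) = -8*x^2 + 5*x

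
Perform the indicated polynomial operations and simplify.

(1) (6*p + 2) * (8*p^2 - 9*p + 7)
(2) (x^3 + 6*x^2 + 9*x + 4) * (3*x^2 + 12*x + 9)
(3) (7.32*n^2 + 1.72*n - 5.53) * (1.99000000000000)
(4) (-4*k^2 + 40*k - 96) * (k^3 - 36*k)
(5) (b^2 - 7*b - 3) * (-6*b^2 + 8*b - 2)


(1) = 48*p^3 - 38*p^2 + 24*p + 14
(2) = 3*x^5 + 30*x^4 + 108*x^3 + 174*x^2 + 129*x + 36
(3) = 14.5668*n^2 + 3.4228*n - 11.0047
(4) = -4*k^5 + 40*k^4 + 48*k^3 - 1440*k^2 + 3456*k
(5) = -6*b^4 + 50*b^3 - 40*b^2 - 10*b + 6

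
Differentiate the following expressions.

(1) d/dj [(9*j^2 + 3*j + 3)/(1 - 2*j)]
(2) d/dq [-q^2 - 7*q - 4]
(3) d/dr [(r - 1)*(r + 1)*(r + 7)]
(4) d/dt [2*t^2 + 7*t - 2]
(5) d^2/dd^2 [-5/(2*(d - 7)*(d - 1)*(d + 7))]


(1) = 9*(-2*j^2 + 2*j + 1)/(4*j^2 - 4*j + 1)
(2) = -2*q - 7
(3) = 3*r^2 + 14*r - 1
(4) = 4*t + 7
(5) = 10*(-3*d^4 + 4*d^3 + 72*d^2 - 1225)/(d^9 - 3*d^8 - 144*d^7 + 440*d^6 + 6762*d^5 - 21462*d^4 - 96040*d^3 + 345744*d^2 - 352947*d + 117649)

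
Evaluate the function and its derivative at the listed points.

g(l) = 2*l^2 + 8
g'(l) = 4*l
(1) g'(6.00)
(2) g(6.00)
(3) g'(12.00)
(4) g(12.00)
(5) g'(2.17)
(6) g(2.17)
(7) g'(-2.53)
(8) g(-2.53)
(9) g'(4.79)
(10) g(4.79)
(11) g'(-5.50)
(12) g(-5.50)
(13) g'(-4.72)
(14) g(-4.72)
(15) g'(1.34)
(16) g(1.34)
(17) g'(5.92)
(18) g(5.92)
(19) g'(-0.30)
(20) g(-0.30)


(1) = 24.00
(2) = 80.00
(3) = 48.00
(4) = 296.00
(5) = 8.68
(6) = 17.42
(7) = -10.12
(8) = 20.80
(9) = 19.16
(10) = 53.89
(11) = -22.00
(12) = 68.50
(13) = -18.88
(14) = 52.56
(15) = 5.36
(16) = 11.59
(17) = 23.68
(18) = 78.09
(19) = -1.20
(20) = 8.18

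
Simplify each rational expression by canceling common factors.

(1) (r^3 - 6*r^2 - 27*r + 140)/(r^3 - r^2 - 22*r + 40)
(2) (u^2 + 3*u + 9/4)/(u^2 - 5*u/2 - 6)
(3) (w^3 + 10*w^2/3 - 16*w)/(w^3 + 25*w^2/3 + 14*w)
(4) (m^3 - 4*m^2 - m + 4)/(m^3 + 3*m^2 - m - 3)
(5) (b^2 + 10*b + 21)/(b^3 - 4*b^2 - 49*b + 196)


(1) = (r - 7)/(r - 2)
(2) = (2*u + 3)/(2*u - 8)
(3) = (3*w - 8)/(3*w + 7)
(4) = (m - 4)/(m + 3)
(5) = (b + 3)/(b^2 - 11*b + 28)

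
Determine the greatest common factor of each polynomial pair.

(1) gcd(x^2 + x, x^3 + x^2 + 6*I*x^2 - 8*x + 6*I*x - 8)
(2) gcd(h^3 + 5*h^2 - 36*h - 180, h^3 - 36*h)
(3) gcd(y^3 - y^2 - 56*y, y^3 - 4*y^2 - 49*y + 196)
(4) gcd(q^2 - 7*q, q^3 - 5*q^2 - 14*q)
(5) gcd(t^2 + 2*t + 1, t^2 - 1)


(1) = gcd(x*(x + 1), (x + 1)*(x + 2*I)*(x + 4*I)) = x + 1
(2) = gcd((h - 6)*(h + 5)*(h + 6), h*(h - 6)*(h + 6)) = h^2 - 36
(3) = gcd(y*(y - 8)*(y + 7), (y - 7)*(y - 4)*(y + 7)) = y + 7
(4) = q^2 - 7*q
(5) = t + 1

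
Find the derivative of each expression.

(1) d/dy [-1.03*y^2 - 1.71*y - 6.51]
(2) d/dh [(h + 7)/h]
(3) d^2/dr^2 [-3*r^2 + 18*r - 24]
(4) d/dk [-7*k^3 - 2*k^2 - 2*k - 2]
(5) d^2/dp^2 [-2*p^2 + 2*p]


(1) = -2.06*y - 1.71
(2) = -7/h^2
(3) = -6
(4) = -21*k^2 - 4*k - 2
(5) = -4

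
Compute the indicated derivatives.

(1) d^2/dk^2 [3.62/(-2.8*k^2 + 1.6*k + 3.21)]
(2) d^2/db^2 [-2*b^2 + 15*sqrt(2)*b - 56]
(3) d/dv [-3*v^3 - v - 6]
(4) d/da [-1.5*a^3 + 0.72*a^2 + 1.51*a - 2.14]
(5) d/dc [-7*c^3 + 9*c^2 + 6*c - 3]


(1) = (-56.7616*k^2 + 32.4352*k + 3.62*(5.6*k - 1.6)*(11.2*k - 3.2) + 65.07312)/(-2.8*k^2 + 1.6*k + 3.21)^3
(2) = -4
(3) = -9*v^2 - 1
(4) = -4.5*a^2 + 1.44*a + 1.51
(5) = -21*c^2 + 18*c + 6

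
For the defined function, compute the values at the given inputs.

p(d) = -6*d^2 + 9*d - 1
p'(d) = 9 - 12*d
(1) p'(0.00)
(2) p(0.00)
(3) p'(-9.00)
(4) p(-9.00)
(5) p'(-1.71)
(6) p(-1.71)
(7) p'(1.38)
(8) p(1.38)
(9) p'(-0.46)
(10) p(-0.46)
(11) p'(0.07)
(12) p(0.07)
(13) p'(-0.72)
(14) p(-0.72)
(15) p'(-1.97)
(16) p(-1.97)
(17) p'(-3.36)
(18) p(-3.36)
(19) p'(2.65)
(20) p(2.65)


(1) = 9.00
(2) = -1.00
(3) = 117.00
(4) = -568.00
(5) = 29.52
(6) = -33.93
(7) = -7.56
(8) = -0.01
(9) = 14.52
(10) = -6.41
(11) = 8.16
(12) = -0.40
(13) = 17.64
(14) = -10.59
(15) = 32.64
(16) = -42.02
(17) = 49.32
(18) = -98.98
(19) = -22.80
(20) = -19.29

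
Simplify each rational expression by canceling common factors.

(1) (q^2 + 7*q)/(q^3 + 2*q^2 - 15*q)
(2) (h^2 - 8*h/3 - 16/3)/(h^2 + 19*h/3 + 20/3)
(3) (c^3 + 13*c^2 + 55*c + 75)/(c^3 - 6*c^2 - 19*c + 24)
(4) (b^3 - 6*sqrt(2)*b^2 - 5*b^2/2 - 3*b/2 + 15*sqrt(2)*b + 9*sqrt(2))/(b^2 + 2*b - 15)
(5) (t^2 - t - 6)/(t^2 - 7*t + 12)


(1) = (q + 7)/(q^2 + 2*q - 15)
(2) = (h - 4)/(h + 5)
(3) = (c^2 + 10*c + 25)/(c^2 - 9*c + 8)
(4) = (2*b^2 + b*(1 - 12*sqrt(2)) - 6*sqrt(2))/(2*b + 10)
(5) = (t + 2)/(t - 4)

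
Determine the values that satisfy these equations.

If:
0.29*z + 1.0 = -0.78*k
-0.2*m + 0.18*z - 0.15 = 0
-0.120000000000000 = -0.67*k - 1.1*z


Then:
k = -1.71
m = 0.29
z = 1.15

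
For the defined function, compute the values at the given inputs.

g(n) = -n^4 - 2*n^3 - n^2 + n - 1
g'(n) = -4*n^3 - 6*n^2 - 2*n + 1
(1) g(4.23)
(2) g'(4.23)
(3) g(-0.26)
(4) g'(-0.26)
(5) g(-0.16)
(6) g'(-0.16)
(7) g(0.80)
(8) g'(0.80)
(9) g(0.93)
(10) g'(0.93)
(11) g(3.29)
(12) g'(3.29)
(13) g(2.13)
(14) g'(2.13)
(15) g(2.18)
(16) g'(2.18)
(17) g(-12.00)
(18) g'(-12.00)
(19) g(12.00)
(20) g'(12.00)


(1) = -486.19
(2) = -417.57
(3) = -1.30
(4) = 1.18
(5) = -1.18
(6) = 1.18
(7) = -2.27
(8) = -6.49
(9) = -3.29
(10) = -9.27
(11) = -196.92
(12) = -212.97
(13) = -43.32
(14) = -69.14
(15) = -46.88
(16) = -73.32
(17) = -17437.00
(18) = 6073.00
(19) = -24325.00
(20) = -7799.00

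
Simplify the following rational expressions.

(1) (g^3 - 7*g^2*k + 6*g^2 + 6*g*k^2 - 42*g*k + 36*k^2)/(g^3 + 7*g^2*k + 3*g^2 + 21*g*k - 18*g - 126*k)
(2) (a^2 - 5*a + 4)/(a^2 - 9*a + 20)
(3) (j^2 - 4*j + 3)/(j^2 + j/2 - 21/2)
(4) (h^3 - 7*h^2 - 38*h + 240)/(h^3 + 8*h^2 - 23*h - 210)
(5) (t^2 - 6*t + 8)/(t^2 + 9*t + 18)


(1) = (g^2 - 7*g*k + 6*k^2)/(g^2 + 7*g*k - 3*g - 21*k)
(2) = (a - 1)/(a - 5)
(3) = (2*j - 2)/(2*j + 7)
(4) = (h - 8)/(h + 7)
(5) = (t^2 - 6*t + 8)/(t^2 + 9*t + 18)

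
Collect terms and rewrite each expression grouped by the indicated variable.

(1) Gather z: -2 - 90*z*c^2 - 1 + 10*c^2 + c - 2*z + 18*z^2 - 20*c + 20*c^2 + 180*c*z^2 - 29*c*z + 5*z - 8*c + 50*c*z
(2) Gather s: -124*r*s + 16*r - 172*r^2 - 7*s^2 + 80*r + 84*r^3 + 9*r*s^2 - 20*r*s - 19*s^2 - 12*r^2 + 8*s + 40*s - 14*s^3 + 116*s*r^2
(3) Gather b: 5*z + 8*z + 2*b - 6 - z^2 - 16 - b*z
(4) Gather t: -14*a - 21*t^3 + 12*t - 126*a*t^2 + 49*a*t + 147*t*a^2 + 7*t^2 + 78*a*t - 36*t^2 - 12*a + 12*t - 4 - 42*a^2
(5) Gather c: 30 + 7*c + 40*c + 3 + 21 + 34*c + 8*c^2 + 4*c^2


(1) = 30*c^2 - 27*c + z^2*(180*c + 18) + z*(-90*c^2 + 21*c + 3) - 3
(2) = 84*r^3 - 184*r^2 + 96*r - 14*s^3 + s^2*(9*r - 26) + s*(116*r^2 - 144*r + 48)
(3) = b*(2 - z) - z^2 + 13*z - 22
(4) = -42*a^2 - 26*a - 21*t^3 + t^2*(-126*a - 29) + t*(147*a^2 + 127*a + 24) - 4
(5) = 12*c^2 + 81*c + 54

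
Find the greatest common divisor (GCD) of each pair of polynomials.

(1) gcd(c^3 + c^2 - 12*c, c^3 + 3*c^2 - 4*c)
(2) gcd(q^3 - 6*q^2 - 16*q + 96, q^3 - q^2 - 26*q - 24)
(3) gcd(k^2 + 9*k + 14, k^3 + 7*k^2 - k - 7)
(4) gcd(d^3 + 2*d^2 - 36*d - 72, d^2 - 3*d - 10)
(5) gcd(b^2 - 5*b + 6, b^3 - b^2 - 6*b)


(1) = c^2 + 4*c
(2) = q^2 - 2*q - 24
(3) = gcd((k + 2)*(k + 7), (k - 1)*(k + 1)*(k + 7)) = k + 7
(4) = d + 2
(5) = gcd((b - 3)*(b - 2), b*(b - 3)*(b + 2)) = b - 3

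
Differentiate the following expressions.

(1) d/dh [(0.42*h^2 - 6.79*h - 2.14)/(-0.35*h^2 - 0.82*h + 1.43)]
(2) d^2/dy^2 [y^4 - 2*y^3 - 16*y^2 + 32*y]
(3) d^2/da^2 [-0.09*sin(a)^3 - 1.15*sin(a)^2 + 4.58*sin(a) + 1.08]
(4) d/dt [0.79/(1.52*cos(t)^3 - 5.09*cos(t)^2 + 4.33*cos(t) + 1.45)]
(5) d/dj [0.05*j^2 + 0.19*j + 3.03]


(1) = (-2.7209*h^2 - 0.2968*h - 11.4645)/(0.1225*h^4 + 0.574*h^3 - 0.3286*h^2 - 2.3452*h + 2.0449)
(2) = 12*y^2 - 12*y - 32
(3) = -4.5125*sin(a) - 0.2025*sin(3*a) - 2.3*cos(2*a)
(4) = (3.6024*cos(t)^2 - 8.0422*cos(t) + 3.4207)*sin(t)/(1.52*cos(t)^3 - 5.09*cos(t)^2 + 4.33*cos(t) + 1.45)^2
(5) = 0.1*j + 0.19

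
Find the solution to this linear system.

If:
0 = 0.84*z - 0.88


Then:
z = 1.05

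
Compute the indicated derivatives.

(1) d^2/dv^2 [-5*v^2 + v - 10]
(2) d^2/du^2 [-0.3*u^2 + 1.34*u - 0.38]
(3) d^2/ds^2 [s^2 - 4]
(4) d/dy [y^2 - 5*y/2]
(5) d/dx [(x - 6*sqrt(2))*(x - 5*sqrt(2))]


(1) = -10
(2) = -0.600000000000000
(3) = 2
(4) = 2*y - 5/2
(5) = 2*x - 11*sqrt(2)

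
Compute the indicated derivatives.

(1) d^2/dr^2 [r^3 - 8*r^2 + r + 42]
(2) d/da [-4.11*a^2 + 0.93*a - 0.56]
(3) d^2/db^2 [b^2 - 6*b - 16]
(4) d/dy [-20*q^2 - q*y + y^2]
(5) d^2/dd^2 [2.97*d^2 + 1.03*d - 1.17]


(1) = 6*r - 16
(2) = 0.93 - 8.22*a
(3) = 2
(4) = -q + 2*y
(5) = 5.94000000000000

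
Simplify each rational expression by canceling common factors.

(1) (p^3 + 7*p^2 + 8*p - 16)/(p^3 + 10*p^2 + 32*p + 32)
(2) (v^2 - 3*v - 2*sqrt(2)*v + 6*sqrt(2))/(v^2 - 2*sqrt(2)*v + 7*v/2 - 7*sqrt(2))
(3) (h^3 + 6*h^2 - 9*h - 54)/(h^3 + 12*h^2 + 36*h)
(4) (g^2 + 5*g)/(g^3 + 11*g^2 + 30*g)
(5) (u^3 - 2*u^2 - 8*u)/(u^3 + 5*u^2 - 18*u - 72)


(1) = (p - 1)/(p + 2)
(2) = (2*v - 6)/(2*v + 7)
(3) = (h^2 - 9)/(h^2 + 6*h)
(4) = 1/(g + 6)
(5) = (u^2 + 2*u)/(u^2 + 9*u + 18)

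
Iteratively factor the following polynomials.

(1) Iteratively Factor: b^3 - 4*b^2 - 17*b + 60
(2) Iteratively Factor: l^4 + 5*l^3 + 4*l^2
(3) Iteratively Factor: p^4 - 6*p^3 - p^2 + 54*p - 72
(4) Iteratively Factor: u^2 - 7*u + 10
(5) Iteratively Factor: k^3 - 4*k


(1) = (b - 5)*(b^2 + b - 12) = (b - 5)*(b + 4)*(b - 3)
(2) = (l + 1)*(l^3 + 4*l^2) = l*(l + 1)*(l^2 + 4*l) = l*(l + 1)*(l + 4)*(l)
(3) = (p + 3)*(p^3 - 9*p^2 + 26*p - 24) = (p - 2)*(p + 3)*(p^2 - 7*p + 12) = (p - 3)*(p - 2)*(p + 3)*(p - 4)
(4) = (u - 5)*(u - 2)
(5) = (k - 2)*(k^2 + 2*k) = (k - 2)*(k + 2)*(k)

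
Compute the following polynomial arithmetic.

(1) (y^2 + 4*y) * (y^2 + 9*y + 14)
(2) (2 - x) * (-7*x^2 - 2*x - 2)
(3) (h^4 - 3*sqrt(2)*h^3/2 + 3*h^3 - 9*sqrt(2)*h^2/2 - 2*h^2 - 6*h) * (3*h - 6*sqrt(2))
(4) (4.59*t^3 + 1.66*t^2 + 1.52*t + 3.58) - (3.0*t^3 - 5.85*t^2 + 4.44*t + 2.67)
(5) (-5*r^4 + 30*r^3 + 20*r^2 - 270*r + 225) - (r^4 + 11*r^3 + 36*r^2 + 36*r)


(1) = y^4 + 13*y^3 + 50*y^2 + 56*y
(2) = 7*x^3 - 12*x^2 - 2*x - 4
(3) = 3*h^5 - 21*sqrt(2)*h^4/2 + 9*h^4 - 63*sqrt(2)*h^3/2 + 12*h^3 + 12*sqrt(2)*h^2 + 36*h^2 + 36*sqrt(2)*h
(4) = 1.59*t^3 + 7.51*t^2 - 2.92*t + 0.91
(5) = -6*r^4 + 19*r^3 - 16*r^2 - 306*r + 225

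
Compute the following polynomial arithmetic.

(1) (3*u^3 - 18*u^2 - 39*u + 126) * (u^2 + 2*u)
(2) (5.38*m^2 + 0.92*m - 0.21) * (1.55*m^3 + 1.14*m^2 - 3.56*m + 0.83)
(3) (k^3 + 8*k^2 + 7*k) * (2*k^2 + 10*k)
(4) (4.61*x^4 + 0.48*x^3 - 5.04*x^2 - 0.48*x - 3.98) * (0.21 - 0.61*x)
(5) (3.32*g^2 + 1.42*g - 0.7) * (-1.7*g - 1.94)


(1) = 3*u^5 - 12*u^4 - 75*u^3 + 48*u^2 + 252*u
(2) = 8.339*m^5 + 7.5592*m^4 - 18.4295*m^3 + 0.9508*m^2 + 1.5112*m - 0.1743
(3) = 2*k^5 + 26*k^4 + 94*k^3 + 70*k^2
(4) = -2.8121*x^5 + 0.6753*x^4 + 3.1752*x^3 - 0.7656*x^2 + 2.327*x - 0.8358
(5) = -5.644*g^3 - 8.8548*g^2 - 1.5648*g + 1.358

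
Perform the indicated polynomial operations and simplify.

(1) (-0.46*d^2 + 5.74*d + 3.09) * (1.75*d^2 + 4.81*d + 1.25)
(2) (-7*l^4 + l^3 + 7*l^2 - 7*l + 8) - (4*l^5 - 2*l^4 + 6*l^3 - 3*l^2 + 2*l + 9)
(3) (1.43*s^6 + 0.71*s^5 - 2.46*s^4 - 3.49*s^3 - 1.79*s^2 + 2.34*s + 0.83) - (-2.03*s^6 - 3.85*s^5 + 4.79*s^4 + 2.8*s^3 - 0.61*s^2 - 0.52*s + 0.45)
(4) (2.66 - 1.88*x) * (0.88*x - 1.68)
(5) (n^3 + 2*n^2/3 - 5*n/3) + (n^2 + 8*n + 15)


(1) = -0.805*d^4 + 7.8324*d^3 + 32.4419*d^2 + 22.0379*d + 3.8625
(2) = -4*l^5 - 5*l^4 - 5*l^3 + 10*l^2 - 9*l - 1
(3) = 3.46*s^6 + 4.56*s^5 - 7.25*s^4 - 6.29*s^3 - 1.18*s^2 + 2.86*s + 0.38
(4) = -1.6544*x^2 + 5.4992*x - 4.4688
(5) = n^3 + 5*n^2/3 + 19*n/3 + 15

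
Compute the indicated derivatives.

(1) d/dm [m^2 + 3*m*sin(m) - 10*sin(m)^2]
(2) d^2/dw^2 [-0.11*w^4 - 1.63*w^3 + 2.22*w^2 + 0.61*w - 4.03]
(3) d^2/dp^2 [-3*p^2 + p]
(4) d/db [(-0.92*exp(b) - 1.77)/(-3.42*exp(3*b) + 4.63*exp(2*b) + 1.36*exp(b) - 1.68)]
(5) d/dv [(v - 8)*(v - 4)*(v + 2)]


(1) = 3*m*cos(m) + 2*m + 3*sin(m) - 10*sin(2*m)
(2) = -1.32*w^2 - 9.78*w + 4.44
(3) = -6
(4) = (-6.2928*exp(3*b) - 13.9006*exp(2*b) + 16.3902*exp(b) + 3.9528)*exp(b)/(11.6964*exp(6*b) - 31.6692*exp(5*b) + 12.1345*exp(4*b) + 24.0848*exp(3*b) - 13.7072*exp(2*b) - 4.5696*exp(b) + 2.8224)
(5) = 3*v^2 - 20*v + 8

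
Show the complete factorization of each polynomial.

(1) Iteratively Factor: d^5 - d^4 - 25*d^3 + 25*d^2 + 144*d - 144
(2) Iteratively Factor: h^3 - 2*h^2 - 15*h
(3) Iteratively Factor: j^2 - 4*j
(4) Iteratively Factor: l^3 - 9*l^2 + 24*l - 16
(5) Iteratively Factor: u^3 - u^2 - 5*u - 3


(1) = (d - 4)*(d^4 + 3*d^3 - 13*d^2 - 27*d + 36) = (d - 4)*(d + 4)*(d^3 - d^2 - 9*d + 9) = (d - 4)*(d - 1)*(d + 4)*(d^2 - 9) = (d - 4)*(d - 3)*(d - 1)*(d + 4)*(d + 3)
(2) = (h - 5)*(h^2 + 3*h) = h*(h - 5)*(h + 3)
(3) = (j)*(j - 4)
(4) = (l - 1)*(l^2 - 8*l + 16) = (l - 4)*(l - 1)*(l - 4)
(5) = (u + 1)*(u^2 - 2*u - 3) = (u + 1)^2*(u - 3)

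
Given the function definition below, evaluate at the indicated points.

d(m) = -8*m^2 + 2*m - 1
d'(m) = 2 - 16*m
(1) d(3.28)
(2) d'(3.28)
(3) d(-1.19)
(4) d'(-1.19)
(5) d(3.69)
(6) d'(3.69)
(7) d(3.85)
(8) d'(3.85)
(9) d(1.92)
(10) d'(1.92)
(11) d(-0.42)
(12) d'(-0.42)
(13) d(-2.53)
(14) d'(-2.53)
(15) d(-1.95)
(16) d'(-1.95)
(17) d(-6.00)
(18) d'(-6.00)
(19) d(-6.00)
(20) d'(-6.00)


(1) = -80.51
(2) = -50.48
(3) = -14.71
(4) = 21.04
(5) = -102.55
(6) = -57.04
(7) = -111.88
(8) = -59.60
(9) = -26.65
(10) = -28.72
(11) = -3.25
(12) = 8.72
(13) = -57.27
(14) = 42.48
(15) = -35.32
(16) = 33.20
(17) = -301.00
(18) = 98.00
(19) = -301.00
(20) = 98.00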